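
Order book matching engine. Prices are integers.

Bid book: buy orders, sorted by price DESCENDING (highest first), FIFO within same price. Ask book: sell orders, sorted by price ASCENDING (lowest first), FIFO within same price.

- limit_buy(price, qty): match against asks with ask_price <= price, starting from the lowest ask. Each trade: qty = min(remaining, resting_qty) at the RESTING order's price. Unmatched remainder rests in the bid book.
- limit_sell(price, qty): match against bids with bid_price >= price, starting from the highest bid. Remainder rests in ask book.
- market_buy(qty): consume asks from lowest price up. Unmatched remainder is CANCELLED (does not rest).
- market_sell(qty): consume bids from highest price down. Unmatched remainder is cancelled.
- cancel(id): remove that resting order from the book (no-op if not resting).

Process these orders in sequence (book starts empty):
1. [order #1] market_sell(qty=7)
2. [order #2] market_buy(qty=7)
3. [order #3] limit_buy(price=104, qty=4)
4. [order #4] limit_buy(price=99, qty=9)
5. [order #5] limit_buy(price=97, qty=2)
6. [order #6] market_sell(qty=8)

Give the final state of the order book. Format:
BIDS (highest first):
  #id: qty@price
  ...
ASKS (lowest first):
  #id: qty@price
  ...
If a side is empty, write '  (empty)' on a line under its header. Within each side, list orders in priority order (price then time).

Answer: BIDS (highest first):
  #4: 5@99
  #5: 2@97
ASKS (lowest first):
  (empty)

Derivation:
After op 1 [order #1] market_sell(qty=7): fills=none; bids=[-] asks=[-]
After op 2 [order #2] market_buy(qty=7): fills=none; bids=[-] asks=[-]
After op 3 [order #3] limit_buy(price=104, qty=4): fills=none; bids=[#3:4@104] asks=[-]
After op 4 [order #4] limit_buy(price=99, qty=9): fills=none; bids=[#3:4@104 #4:9@99] asks=[-]
After op 5 [order #5] limit_buy(price=97, qty=2): fills=none; bids=[#3:4@104 #4:9@99 #5:2@97] asks=[-]
After op 6 [order #6] market_sell(qty=8): fills=#3x#6:4@104 #4x#6:4@99; bids=[#4:5@99 #5:2@97] asks=[-]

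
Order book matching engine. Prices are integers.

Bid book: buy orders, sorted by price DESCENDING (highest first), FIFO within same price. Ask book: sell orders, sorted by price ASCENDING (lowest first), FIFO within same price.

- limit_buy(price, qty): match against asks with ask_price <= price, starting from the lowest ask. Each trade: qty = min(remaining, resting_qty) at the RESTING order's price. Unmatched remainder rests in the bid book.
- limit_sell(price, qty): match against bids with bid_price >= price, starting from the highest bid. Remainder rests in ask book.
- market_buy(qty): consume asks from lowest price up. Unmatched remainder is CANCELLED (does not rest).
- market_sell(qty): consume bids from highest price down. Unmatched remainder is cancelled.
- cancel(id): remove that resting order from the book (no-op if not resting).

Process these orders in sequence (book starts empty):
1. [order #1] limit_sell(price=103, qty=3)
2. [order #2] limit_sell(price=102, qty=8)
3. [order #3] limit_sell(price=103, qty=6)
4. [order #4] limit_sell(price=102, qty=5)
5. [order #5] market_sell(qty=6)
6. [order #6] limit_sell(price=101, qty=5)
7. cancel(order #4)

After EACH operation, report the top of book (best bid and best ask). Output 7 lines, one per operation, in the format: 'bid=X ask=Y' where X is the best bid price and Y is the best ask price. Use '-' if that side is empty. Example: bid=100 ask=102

Answer: bid=- ask=103
bid=- ask=102
bid=- ask=102
bid=- ask=102
bid=- ask=102
bid=- ask=101
bid=- ask=101

Derivation:
After op 1 [order #1] limit_sell(price=103, qty=3): fills=none; bids=[-] asks=[#1:3@103]
After op 2 [order #2] limit_sell(price=102, qty=8): fills=none; bids=[-] asks=[#2:8@102 #1:3@103]
After op 3 [order #3] limit_sell(price=103, qty=6): fills=none; bids=[-] asks=[#2:8@102 #1:3@103 #3:6@103]
After op 4 [order #4] limit_sell(price=102, qty=5): fills=none; bids=[-] asks=[#2:8@102 #4:5@102 #1:3@103 #3:6@103]
After op 5 [order #5] market_sell(qty=6): fills=none; bids=[-] asks=[#2:8@102 #4:5@102 #1:3@103 #3:6@103]
After op 6 [order #6] limit_sell(price=101, qty=5): fills=none; bids=[-] asks=[#6:5@101 #2:8@102 #4:5@102 #1:3@103 #3:6@103]
After op 7 cancel(order #4): fills=none; bids=[-] asks=[#6:5@101 #2:8@102 #1:3@103 #3:6@103]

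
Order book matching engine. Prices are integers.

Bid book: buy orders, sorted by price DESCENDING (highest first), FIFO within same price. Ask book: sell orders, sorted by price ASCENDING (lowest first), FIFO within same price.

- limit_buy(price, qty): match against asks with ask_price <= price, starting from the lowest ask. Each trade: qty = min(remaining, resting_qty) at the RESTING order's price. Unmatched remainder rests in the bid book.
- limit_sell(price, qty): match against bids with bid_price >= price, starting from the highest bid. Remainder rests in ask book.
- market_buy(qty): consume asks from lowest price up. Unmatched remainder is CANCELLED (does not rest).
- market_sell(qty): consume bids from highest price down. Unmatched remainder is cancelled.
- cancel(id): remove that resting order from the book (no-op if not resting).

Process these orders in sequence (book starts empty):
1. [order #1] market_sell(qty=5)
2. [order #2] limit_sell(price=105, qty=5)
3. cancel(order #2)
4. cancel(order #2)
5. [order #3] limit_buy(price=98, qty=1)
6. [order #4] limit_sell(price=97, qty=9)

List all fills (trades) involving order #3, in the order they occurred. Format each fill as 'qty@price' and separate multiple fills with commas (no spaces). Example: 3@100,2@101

Answer: 1@98

Derivation:
After op 1 [order #1] market_sell(qty=5): fills=none; bids=[-] asks=[-]
After op 2 [order #2] limit_sell(price=105, qty=5): fills=none; bids=[-] asks=[#2:5@105]
After op 3 cancel(order #2): fills=none; bids=[-] asks=[-]
After op 4 cancel(order #2): fills=none; bids=[-] asks=[-]
After op 5 [order #3] limit_buy(price=98, qty=1): fills=none; bids=[#3:1@98] asks=[-]
After op 6 [order #4] limit_sell(price=97, qty=9): fills=#3x#4:1@98; bids=[-] asks=[#4:8@97]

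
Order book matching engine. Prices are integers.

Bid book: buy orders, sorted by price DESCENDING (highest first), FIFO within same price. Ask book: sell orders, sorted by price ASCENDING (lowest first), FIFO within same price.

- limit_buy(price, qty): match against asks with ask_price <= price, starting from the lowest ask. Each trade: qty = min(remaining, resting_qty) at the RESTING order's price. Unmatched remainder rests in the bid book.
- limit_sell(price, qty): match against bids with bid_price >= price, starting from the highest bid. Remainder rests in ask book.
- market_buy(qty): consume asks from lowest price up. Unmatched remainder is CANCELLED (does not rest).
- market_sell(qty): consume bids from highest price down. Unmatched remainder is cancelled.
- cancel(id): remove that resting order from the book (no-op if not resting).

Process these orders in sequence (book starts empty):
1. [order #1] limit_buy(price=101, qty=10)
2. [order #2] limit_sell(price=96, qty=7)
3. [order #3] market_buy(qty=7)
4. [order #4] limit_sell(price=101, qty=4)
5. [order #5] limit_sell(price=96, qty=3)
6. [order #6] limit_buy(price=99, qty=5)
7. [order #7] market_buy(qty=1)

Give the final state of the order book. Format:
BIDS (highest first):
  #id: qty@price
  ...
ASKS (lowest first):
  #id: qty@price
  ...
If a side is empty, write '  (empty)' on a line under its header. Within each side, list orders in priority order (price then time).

After op 1 [order #1] limit_buy(price=101, qty=10): fills=none; bids=[#1:10@101] asks=[-]
After op 2 [order #2] limit_sell(price=96, qty=7): fills=#1x#2:7@101; bids=[#1:3@101] asks=[-]
After op 3 [order #3] market_buy(qty=7): fills=none; bids=[#1:3@101] asks=[-]
After op 4 [order #4] limit_sell(price=101, qty=4): fills=#1x#4:3@101; bids=[-] asks=[#4:1@101]
After op 5 [order #5] limit_sell(price=96, qty=3): fills=none; bids=[-] asks=[#5:3@96 #4:1@101]
After op 6 [order #6] limit_buy(price=99, qty=5): fills=#6x#5:3@96; bids=[#6:2@99] asks=[#4:1@101]
After op 7 [order #7] market_buy(qty=1): fills=#7x#4:1@101; bids=[#6:2@99] asks=[-]

Answer: BIDS (highest first):
  #6: 2@99
ASKS (lowest first):
  (empty)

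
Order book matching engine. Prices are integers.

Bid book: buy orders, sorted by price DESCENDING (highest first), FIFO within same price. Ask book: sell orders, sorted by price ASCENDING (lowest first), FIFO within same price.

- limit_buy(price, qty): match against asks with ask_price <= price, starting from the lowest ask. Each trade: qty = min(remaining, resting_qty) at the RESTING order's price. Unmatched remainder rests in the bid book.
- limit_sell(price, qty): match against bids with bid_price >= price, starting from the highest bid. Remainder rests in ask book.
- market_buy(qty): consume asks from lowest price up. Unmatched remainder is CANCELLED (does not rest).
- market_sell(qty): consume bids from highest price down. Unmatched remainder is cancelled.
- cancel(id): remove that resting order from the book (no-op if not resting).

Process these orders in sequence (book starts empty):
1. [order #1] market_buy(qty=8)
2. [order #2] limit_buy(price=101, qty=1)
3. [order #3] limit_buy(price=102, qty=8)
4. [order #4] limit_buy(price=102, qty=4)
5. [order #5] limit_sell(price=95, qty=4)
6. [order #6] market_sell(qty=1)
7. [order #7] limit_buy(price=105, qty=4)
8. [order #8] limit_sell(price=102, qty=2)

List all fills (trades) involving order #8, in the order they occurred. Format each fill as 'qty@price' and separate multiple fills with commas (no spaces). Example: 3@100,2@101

Answer: 2@105

Derivation:
After op 1 [order #1] market_buy(qty=8): fills=none; bids=[-] asks=[-]
After op 2 [order #2] limit_buy(price=101, qty=1): fills=none; bids=[#2:1@101] asks=[-]
After op 3 [order #3] limit_buy(price=102, qty=8): fills=none; bids=[#3:8@102 #2:1@101] asks=[-]
After op 4 [order #4] limit_buy(price=102, qty=4): fills=none; bids=[#3:8@102 #4:4@102 #2:1@101] asks=[-]
After op 5 [order #5] limit_sell(price=95, qty=4): fills=#3x#5:4@102; bids=[#3:4@102 #4:4@102 #2:1@101] asks=[-]
After op 6 [order #6] market_sell(qty=1): fills=#3x#6:1@102; bids=[#3:3@102 #4:4@102 #2:1@101] asks=[-]
After op 7 [order #7] limit_buy(price=105, qty=4): fills=none; bids=[#7:4@105 #3:3@102 #4:4@102 #2:1@101] asks=[-]
After op 8 [order #8] limit_sell(price=102, qty=2): fills=#7x#8:2@105; bids=[#7:2@105 #3:3@102 #4:4@102 #2:1@101] asks=[-]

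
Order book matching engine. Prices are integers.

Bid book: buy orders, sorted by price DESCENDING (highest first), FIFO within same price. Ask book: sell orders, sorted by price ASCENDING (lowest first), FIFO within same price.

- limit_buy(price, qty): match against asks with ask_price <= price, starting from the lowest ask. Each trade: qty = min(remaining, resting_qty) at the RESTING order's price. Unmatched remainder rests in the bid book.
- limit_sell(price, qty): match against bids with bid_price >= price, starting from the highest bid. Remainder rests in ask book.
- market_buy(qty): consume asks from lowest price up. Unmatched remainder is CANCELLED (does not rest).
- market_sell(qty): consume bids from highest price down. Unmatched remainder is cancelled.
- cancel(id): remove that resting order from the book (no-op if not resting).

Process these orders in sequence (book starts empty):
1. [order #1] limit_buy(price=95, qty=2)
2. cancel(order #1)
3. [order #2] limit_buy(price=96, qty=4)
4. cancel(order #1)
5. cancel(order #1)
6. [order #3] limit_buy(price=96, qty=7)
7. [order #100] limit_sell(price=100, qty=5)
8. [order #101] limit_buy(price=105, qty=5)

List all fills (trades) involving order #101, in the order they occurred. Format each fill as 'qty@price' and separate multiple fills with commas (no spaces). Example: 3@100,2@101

Answer: 5@100

Derivation:
After op 1 [order #1] limit_buy(price=95, qty=2): fills=none; bids=[#1:2@95] asks=[-]
After op 2 cancel(order #1): fills=none; bids=[-] asks=[-]
After op 3 [order #2] limit_buy(price=96, qty=4): fills=none; bids=[#2:4@96] asks=[-]
After op 4 cancel(order #1): fills=none; bids=[#2:4@96] asks=[-]
After op 5 cancel(order #1): fills=none; bids=[#2:4@96] asks=[-]
After op 6 [order #3] limit_buy(price=96, qty=7): fills=none; bids=[#2:4@96 #3:7@96] asks=[-]
After op 7 [order #100] limit_sell(price=100, qty=5): fills=none; bids=[#2:4@96 #3:7@96] asks=[#100:5@100]
After op 8 [order #101] limit_buy(price=105, qty=5): fills=#101x#100:5@100; bids=[#2:4@96 #3:7@96] asks=[-]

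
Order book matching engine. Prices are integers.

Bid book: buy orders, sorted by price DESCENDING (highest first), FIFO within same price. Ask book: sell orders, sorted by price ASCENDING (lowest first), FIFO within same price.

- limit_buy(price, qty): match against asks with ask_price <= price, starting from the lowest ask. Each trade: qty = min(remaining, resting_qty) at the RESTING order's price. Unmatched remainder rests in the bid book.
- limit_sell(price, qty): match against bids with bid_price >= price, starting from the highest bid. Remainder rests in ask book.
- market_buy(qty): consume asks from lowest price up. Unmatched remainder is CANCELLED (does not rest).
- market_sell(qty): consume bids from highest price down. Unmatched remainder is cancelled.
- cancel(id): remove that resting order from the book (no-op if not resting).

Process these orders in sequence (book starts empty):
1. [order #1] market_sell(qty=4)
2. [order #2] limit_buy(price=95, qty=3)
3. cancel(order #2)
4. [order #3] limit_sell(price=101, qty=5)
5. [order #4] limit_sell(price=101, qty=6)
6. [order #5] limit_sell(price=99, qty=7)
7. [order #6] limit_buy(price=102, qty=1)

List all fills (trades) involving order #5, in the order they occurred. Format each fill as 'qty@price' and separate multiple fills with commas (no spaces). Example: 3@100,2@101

Answer: 1@99

Derivation:
After op 1 [order #1] market_sell(qty=4): fills=none; bids=[-] asks=[-]
After op 2 [order #2] limit_buy(price=95, qty=3): fills=none; bids=[#2:3@95] asks=[-]
After op 3 cancel(order #2): fills=none; bids=[-] asks=[-]
After op 4 [order #3] limit_sell(price=101, qty=5): fills=none; bids=[-] asks=[#3:5@101]
After op 5 [order #4] limit_sell(price=101, qty=6): fills=none; bids=[-] asks=[#3:5@101 #4:6@101]
After op 6 [order #5] limit_sell(price=99, qty=7): fills=none; bids=[-] asks=[#5:7@99 #3:5@101 #4:6@101]
After op 7 [order #6] limit_buy(price=102, qty=1): fills=#6x#5:1@99; bids=[-] asks=[#5:6@99 #3:5@101 #4:6@101]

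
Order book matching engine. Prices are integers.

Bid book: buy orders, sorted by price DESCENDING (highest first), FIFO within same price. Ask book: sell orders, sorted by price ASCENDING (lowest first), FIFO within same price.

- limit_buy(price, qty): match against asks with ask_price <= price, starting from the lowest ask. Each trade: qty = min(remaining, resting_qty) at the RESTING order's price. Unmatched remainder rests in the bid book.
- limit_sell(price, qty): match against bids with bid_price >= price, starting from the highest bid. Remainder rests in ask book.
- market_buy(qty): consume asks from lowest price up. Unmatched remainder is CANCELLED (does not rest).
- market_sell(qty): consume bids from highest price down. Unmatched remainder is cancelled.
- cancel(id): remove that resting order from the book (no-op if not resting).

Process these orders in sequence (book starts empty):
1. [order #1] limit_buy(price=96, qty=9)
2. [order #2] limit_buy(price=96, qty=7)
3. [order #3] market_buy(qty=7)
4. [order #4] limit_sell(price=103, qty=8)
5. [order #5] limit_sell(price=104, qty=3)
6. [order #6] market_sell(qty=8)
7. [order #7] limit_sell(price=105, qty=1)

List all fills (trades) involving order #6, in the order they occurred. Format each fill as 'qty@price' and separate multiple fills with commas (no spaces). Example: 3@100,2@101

After op 1 [order #1] limit_buy(price=96, qty=9): fills=none; bids=[#1:9@96] asks=[-]
After op 2 [order #2] limit_buy(price=96, qty=7): fills=none; bids=[#1:9@96 #2:7@96] asks=[-]
After op 3 [order #3] market_buy(qty=7): fills=none; bids=[#1:9@96 #2:7@96] asks=[-]
After op 4 [order #4] limit_sell(price=103, qty=8): fills=none; bids=[#1:9@96 #2:7@96] asks=[#4:8@103]
After op 5 [order #5] limit_sell(price=104, qty=3): fills=none; bids=[#1:9@96 #2:7@96] asks=[#4:8@103 #5:3@104]
After op 6 [order #6] market_sell(qty=8): fills=#1x#6:8@96; bids=[#1:1@96 #2:7@96] asks=[#4:8@103 #5:3@104]
After op 7 [order #7] limit_sell(price=105, qty=1): fills=none; bids=[#1:1@96 #2:7@96] asks=[#4:8@103 #5:3@104 #7:1@105]

Answer: 8@96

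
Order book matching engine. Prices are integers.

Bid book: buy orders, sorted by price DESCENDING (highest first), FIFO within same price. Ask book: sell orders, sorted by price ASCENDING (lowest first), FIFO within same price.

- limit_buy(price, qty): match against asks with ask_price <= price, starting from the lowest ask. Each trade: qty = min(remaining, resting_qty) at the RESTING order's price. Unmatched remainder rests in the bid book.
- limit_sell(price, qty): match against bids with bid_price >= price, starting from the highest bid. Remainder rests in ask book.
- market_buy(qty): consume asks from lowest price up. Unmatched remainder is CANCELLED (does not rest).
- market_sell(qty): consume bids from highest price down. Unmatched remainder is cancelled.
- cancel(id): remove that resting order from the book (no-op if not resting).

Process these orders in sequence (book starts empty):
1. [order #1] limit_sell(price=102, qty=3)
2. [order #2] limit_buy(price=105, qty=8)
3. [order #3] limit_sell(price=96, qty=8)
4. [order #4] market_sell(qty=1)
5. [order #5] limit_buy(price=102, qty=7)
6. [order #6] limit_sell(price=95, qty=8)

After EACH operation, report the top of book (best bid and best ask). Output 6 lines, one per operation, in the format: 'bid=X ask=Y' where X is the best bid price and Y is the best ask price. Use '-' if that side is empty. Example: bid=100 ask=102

After op 1 [order #1] limit_sell(price=102, qty=3): fills=none; bids=[-] asks=[#1:3@102]
After op 2 [order #2] limit_buy(price=105, qty=8): fills=#2x#1:3@102; bids=[#2:5@105] asks=[-]
After op 3 [order #3] limit_sell(price=96, qty=8): fills=#2x#3:5@105; bids=[-] asks=[#3:3@96]
After op 4 [order #4] market_sell(qty=1): fills=none; bids=[-] asks=[#3:3@96]
After op 5 [order #5] limit_buy(price=102, qty=7): fills=#5x#3:3@96; bids=[#5:4@102] asks=[-]
After op 6 [order #6] limit_sell(price=95, qty=8): fills=#5x#6:4@102; bids=[-] asks=[#6:4@95]

Answer: bid=- ask=102
bid=105 ask=-
bid=- ask=96
bid=- ask=96
bid=102 ask=-
bid=- ask=95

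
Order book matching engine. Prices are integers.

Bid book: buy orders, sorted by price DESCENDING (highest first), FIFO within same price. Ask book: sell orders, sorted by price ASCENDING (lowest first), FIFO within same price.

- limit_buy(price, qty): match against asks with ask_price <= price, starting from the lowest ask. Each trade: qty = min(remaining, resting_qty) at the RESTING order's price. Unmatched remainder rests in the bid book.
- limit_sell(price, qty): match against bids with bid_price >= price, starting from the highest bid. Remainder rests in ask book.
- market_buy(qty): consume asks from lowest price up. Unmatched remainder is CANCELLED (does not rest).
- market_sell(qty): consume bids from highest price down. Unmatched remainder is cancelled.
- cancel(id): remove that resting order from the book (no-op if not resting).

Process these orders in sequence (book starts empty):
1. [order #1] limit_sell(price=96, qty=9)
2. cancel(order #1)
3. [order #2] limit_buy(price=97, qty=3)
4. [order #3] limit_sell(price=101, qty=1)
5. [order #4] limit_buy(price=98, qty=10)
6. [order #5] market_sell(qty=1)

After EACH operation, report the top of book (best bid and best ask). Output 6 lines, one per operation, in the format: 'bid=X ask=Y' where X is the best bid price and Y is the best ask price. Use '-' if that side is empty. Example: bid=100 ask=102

Answer: bid=- ask=96
bid=- ask=-
bid=97 ask=-
bid=97 ask=101
bid=98 ask=101
bid=98 ask=101

Derivation:
After op 1 [order #1] limit_sell(price=96, qty=9): fills=none; bids=[-] asks=[#1:9@96]
After op 2 cancel(order #1): fills=none; bids=[-] asks=[-]
After op 3 [order #2] limit_buy(price=97, qty=3): fills=none; bids=[#2:3@97] asks=[-]
After op 4 [order #3] limit_sell(price=101, qty=1): fills=none; bids=[#2:3@97] asks=[#3:1@101]
After op 5 [order #4] limit_buy(price=98, qty=10): fills=none; bids=[#4:10@98 #2:3@97] asks=[#3:1@101]
After op 6 [order #5] market_sell(qty=1): fills=#4x#5:1@98; bids=[#4:9@98 #2:3@97] asks=[#3:1@101]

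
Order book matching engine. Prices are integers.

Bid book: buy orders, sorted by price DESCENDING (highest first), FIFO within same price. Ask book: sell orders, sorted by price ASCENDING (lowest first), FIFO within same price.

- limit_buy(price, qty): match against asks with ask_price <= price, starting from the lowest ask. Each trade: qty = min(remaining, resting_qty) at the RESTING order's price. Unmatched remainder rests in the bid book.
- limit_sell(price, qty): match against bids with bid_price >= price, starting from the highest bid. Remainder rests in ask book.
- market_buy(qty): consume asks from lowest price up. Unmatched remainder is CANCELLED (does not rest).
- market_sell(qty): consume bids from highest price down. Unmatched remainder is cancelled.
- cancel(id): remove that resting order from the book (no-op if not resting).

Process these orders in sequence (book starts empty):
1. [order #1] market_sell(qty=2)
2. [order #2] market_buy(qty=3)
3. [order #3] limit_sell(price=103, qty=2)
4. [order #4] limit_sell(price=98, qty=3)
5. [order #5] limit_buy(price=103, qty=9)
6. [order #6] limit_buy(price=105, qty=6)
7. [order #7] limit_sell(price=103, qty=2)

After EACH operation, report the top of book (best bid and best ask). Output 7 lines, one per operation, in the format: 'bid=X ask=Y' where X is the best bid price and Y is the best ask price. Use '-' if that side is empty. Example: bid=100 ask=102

Answer: bid=- ask=-
bid=- ask=-
bid=- ask=103
bid=- ask=98
bid=103 ask=-
bid=105 ask=-
bid=105 ask=-

Derivation:
After op 1 [order #1] market_sell(qty=2): fills=none; bids=[-] asks=[-]
After op 2 [order #2] market_buy(qty=3): fills=none; bids=[-] asks=[-]
After op 3 [order #3] limit_sell(price=103, qty=2): fills=none; bids=[-] asks=[#3:2@103]
After op 4 [order #4] limit_sell(price=98, qty=3): fills=none; bids=[-] asks=[#4:3@98 #3:2@103]
After op 5 [order #5] limit_buy(price=103, qty=9): fills=#5x#4:3@98 #5x#3:2@103; bids=[#5:4@103] asks=[-]
After op 6 [order #6] limit_buy(price=105, qty=6): fills=none; bids=[#6:6@105 #5:4@103] asks=[-]
After op 7 [order #7] limit_sell(price=103, qty=2): fills=#6x#7:2@105; bids=[#6:4@105 #5:4@103] asks=[-]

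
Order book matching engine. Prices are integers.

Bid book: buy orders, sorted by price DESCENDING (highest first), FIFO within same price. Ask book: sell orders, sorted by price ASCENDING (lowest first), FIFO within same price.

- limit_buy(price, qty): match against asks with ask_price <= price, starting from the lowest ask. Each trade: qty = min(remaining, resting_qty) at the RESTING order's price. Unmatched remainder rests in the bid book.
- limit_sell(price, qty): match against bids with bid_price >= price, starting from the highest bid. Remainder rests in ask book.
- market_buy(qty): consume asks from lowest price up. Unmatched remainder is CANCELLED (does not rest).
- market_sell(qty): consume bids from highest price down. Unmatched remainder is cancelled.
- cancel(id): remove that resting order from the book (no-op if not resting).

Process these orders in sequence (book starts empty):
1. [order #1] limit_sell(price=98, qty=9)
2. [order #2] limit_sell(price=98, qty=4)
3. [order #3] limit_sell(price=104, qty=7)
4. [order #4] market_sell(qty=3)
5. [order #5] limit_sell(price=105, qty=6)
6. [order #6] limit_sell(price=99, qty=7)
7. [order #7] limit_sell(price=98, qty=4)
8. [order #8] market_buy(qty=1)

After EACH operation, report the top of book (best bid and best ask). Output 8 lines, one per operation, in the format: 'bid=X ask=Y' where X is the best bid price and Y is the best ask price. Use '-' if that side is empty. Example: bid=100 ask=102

After op 1 [order #1] limit_sell(price=98, qty=9): fills=none; bids=[-] asks=[#1:9@98]
After op 2 [order #2] limit_sell(price=98, qty=4): fills=none; bids=[-] asks=[#1:9@98 #2:4@98]
After op 3 [order #3] limit_sell(price=104, qty=7): fills=none; bids=[-] asks=[#1:9@98 #2:4@98 #3:7@104]
After op 4 [order #4] market_sell(qty=3): fills=none; bids=[-] asks=[#1:9@98 #2:4@98 #3:7@104]
After op 5 [order #5] limit_sell(price=105, qty=6): fills=none; bids=[-] asks=[#1:9@98 #2:4@98 #3:7@104 #5:6@105]
After op 6 [order #6] limit_sell(price=99, qty=7): fills=none; bids=[-] asks=[#1:9@98 #2:4@98 #6:7@99 #3:7@104 #5:6@105]
After op 7 [order #7] limit_sell(price=98, qty=4): fills=none; bids=[-] asks=[#1:9@98 #2:4@98 #7:4@98 #6:7@99 #3:7@104 #5:6@105]
After op 8 [order #8] market_buy(qty=1): fills=#8x#1:1@98; bids=[-] asks=[#1:8@98 #2:4@98 #7:4@98 #6:7@99 #3:7@104 #5:6@105]

Answer: bid=- ask=98
bid=- ask=98
bid=- ask=98
bid=- ask=98
bid=- ask=98
bid=- ask=98
bid=- ask=98
bid=- ask=98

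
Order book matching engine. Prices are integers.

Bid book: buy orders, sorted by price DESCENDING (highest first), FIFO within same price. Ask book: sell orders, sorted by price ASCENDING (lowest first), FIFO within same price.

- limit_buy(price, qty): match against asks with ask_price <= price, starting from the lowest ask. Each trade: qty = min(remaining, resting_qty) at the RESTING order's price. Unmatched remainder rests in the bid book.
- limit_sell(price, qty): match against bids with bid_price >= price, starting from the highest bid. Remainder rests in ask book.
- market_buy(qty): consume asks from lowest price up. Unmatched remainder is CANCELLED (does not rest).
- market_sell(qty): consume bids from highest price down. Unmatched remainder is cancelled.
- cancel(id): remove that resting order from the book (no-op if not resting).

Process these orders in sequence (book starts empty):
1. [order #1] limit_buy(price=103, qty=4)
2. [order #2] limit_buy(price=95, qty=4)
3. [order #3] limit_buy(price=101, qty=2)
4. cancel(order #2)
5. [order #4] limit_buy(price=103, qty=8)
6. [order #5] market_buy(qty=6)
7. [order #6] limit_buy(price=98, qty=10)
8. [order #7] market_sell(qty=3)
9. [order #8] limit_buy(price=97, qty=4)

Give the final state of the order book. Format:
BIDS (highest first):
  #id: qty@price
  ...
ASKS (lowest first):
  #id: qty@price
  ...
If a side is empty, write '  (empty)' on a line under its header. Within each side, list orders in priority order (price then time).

After op 1 [order #1] limit_buy(price=103, qty=4): fills=none; bids=[#1:4@103] asks=[-]
After op 2 [order #2] limit_buy(price=95, qty=4): fills=none; bids=[#1:4@103 #2:4@95] asks=[-]
After op 3 [order #3] limit_buy(price=101, qty=2): fills=none; bids=[#1:4@103 #3:2@101 #2:4@95] asks=[-]
After op 4 cancel(order #2): fills=none; bids=[#1:4@103 #3:2@101] asks=[-]
After op 5 [order #4] limit_buy(price=103, qty=8): fills=none; bids=[#1:4@103 #4:8@103 #3:2@101] asks=[-]
After op 6 [order #5] market_buy(qty=6): fills=none; bids=[#1:4@103 #4:8@103 #3:2@101] asks=[-]
After op 7 [order #6] limit_buy(price=98, qty=10): fills=none; bids=[#1:4@103 #4:8@103 #3:2@101 #6:10@98] asks=[-]
After op 8 [order #7] market_sell(qty=3): fills=#1x#7:3@103; bids=[#1:1@103 #4:8@103 #3:2@101 #6:10@98] asks=[-]
After op 9 [order #8] limit_buy(price=97, qty=4): fills=none; bids=[#1:1@103 #4:8@103 #3:2@101 #6:10@98 #8:4@97] asks=[-]

Answer: BIDS (highest first):
  #1: 1@103
  #4: 8@103
  #3: 2@101
  #6: 10@98
  #8: 4@97
ASKS (lowest first):
  (empty)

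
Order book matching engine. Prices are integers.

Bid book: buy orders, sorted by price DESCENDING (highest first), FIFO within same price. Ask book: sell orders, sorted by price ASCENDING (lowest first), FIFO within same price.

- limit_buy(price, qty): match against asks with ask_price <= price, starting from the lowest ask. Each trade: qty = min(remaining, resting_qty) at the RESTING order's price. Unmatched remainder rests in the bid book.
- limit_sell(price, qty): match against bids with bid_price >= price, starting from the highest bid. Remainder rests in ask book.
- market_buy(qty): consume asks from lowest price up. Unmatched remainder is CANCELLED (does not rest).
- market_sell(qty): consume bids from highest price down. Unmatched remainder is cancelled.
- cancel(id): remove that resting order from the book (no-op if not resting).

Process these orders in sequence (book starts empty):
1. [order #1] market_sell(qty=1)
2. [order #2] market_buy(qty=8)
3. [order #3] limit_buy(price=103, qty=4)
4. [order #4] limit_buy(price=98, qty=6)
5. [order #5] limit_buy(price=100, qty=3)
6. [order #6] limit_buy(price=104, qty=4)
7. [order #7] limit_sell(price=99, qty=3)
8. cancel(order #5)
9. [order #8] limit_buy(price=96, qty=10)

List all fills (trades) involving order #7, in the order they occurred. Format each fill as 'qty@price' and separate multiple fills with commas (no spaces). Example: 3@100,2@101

Answer: 3@104

Derivation:
After op 1 [order #1] market_sell(qty=1): fills=none; bids=[-] asks=[-]
After op 2 [order #2] market_buy(qty=8): fills=none; bids=[-] asks=[-]
After op 3 [order #3] limit_buy(price=103, qty=4): fills=none; bids=[#3:4@103] asks=[-]
After op 4 [order #4] limit_buy(price=98, qty=6): fills=none; bids=[#3:4@103 #4:6@98] asks=[-]
After op 5 [order #5] limit_buy(price=100, qty=3): fills=none; bids=[#3:4@103 #5:3@100 #4:6@98] asks=[-]
After op 6 [order #6] limit_buy(price=104, qty=4): fills=none; bids=[#6:4@104 #3:4@103 #5:3@100 #4:6@98] asks=[-]
After op 7 [order #7] limit_sell(price=99, qty=3): fills=#6x#7:3@104; bids=[#6:1@104 #3:4@103 #5:3@100 #4:6@98] asks=[-]
After op 8 cancel(order #5): fills=none; bids=[#6:1@104 #3:4@103 #4:6@98] asks=[-]
After op 9 [order #8] limit_buy(price=96, qty=10): fills=none; bids=[#6:1@104 #3:4@103 #4:6@98 #8:10@96] asks=[-]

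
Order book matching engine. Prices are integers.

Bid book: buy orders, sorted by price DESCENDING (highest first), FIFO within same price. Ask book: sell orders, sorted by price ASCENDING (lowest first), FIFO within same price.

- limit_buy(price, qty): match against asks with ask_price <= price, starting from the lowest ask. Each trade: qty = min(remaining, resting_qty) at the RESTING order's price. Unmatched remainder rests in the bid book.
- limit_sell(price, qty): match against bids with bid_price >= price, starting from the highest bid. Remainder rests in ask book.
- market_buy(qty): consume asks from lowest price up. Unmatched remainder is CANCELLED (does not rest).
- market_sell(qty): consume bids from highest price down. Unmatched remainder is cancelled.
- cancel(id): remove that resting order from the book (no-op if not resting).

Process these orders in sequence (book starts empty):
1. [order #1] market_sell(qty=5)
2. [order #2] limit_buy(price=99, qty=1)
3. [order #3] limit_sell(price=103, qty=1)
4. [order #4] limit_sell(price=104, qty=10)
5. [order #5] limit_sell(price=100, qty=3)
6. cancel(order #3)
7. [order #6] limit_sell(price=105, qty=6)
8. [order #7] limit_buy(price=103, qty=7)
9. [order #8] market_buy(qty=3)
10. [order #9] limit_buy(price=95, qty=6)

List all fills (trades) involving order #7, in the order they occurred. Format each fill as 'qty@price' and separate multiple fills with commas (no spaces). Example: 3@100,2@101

After op 1 [order #1] market_sell(qty=5): fills=none; bids=[-] asks=[-]
After op 2 [order #2] limit_buy(price=99, qty=1): fills=none; bids=[#2:1@99] asks=[-]
After op 3 [order #3] limit_sell(price=103, qty=1): fills=none; bids=[#2:1@99] asks=[#3:1@103]
After op 4 [order #4] limit_sell(price=104, qty=10): fills=none; bids=[#2:1@99] asks=[#3:1@103 #4:10@104]
After op 5 [order #5] limit_sell(price=100, qty=3): fills=none; bids=[#2:1@99] asks=[#5:3@100 #3:1@103 #4:10@104]
After op 6 cancel(order #3): fills=none; bids=[#2:1@99] asks=[#5:3@100 #4:10@104]
After op 7 [order #6] limit_sell(price=105, qty=6): fills=none; bids=[#2:1@99] asks=[#5:3@100 #4:10@104 #6:6@105]
After op 8 [order #7] limit_buy(price=103, qty=7): fills=#7x#5:3@100; bids=[#7:4@103 #2:1@99] asks=[#4:10@104 #6:6@105]
After op 9 [order #8] market_buy(qty=3): fills=#8x#4:3@104; bids=[#7:4@103 #2:1@99] asks=[#4:7@104 #6:6@105]
After op 10 [order #9] limit_buy(price=95, qty=6): fills=none; bids=[#7:4@103 #2:1@99 #9:6@95] asks=[#4:7@104 #6:6@105]

Answer: 3@100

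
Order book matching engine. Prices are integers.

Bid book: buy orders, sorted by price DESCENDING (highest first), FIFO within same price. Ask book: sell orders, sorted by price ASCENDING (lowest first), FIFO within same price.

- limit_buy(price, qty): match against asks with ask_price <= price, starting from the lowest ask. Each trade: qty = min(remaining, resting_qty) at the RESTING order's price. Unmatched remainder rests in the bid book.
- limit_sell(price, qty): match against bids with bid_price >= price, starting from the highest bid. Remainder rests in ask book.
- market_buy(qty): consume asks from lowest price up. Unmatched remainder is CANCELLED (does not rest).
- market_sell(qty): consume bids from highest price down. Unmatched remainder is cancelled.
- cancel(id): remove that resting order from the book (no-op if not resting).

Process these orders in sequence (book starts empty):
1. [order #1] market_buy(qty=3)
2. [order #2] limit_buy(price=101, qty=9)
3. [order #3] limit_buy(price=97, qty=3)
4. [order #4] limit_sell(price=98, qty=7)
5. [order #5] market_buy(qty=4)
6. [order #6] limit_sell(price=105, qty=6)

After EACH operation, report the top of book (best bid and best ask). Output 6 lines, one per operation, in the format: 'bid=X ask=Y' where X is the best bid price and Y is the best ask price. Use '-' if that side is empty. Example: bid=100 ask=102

After op 1 [order #1] market_buy(qty=3): fills=none; bids=[-] asks=[-]
After op 2 [order #2] limit_buy(price=101, qty=9): fills=none; bids=[#2:9@101] asks=[-]
After op 3 [order #3] limit_buy(price=97, qty=3): fills=none; bids=[#2:9@101 #3:3@97] asks=[-]
After op 4 [order #4] limit_sell(price=98, qty=7): fills=#2x#4:7@101; bids=[#2:2@101 #3:3@97] asks=[-]
After op 5 [order #5] market_buy(qty=4): fills=none; bids=[#2:2@101 #3:3@97] asks=[-]
After op 6 [order #6] limit_sell(price=105, qty=6): fills=none; bids=[#2:2@101 #3:3@97] asks=[#6:6@105]

Answer: bid=- ask=-
bid=101 ask=-
bid=101 ask=-
bid=101 ask=-
bid=101 ask=-
bid=101 ask=105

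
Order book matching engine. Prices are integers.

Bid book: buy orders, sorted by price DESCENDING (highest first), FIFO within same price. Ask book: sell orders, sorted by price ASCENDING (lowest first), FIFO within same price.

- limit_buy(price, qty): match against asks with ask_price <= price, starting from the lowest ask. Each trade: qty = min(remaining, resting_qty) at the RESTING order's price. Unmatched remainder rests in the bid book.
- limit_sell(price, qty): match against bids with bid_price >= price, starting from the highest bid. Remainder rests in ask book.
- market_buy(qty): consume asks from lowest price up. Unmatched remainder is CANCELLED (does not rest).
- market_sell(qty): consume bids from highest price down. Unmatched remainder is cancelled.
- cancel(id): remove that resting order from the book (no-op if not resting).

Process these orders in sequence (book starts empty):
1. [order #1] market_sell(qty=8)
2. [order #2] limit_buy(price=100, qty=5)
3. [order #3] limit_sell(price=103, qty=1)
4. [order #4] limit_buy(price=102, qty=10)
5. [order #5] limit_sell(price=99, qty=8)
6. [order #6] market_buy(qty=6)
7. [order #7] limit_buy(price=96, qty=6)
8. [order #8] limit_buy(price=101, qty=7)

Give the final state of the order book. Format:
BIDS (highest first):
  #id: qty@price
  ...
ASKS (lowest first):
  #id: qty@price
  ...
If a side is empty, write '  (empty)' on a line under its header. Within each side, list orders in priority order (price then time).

After op 1 [order #1] market_sell(qty=8): fills=none; bids=[-] asks=[-]
After op 2 [order #2] limit_buy(price=100, qty=5): fills=none; bids=[#2:5@100] asks=[-]
After op 3 [order #3] limit_sell(price=103, qty=1): fills=none; bids=[#2:5@100] asks=[#3:1@103]
After op 4 [order #4] limit_buy(price=102, qty=10): fills=none; bids=[#4:10@102 #2:5@100] asks=[#3:1@103]
After op 5 [order #5] limit_sell(price=99, qty=8): fills=#4x#5:8@102; bids=[#4:2@102 #2:5@100] asks=[#3:1@103]
After op 6 [order #6] market_buy(qty=6): fills=#6x#3:1@103; bids=[#4:2@102 #2:5@100] asks=[-]
After op 7 [order #7] limit_buy(price=96, qty=6): fills=none; bids=[#4:2@102 #2:5@100 #7:6@96] asks=[-]
After op 8 [order #8] limit_buy(price=101, qty=7): fills=none; bids=[#4:2@102 #8:7@101 #2:5@100 #7:6@96] asks=[-]

Answer: BIDS (highest first):
  #4: 2@102
  #8: 7@101
  #2: 5@100
  #7: 6@96
ASKS (lowest first):
  (empty)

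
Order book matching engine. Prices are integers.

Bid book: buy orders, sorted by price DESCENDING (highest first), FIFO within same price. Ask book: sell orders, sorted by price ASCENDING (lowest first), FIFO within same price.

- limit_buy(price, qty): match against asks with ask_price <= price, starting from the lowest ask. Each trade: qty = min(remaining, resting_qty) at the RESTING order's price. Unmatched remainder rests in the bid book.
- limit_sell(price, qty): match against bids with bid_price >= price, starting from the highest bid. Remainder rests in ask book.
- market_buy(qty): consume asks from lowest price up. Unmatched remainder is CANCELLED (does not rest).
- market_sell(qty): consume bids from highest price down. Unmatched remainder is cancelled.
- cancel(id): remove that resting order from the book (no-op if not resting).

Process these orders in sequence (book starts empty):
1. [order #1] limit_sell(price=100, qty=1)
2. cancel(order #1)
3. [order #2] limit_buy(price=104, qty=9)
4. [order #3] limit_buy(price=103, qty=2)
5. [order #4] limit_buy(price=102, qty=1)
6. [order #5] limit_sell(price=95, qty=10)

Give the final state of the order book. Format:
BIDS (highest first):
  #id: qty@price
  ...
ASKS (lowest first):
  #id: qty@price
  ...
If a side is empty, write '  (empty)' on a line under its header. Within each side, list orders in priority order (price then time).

After op 1 [order #1] limit_sell(price=100, qty=1): fills=none; bids=[-] asks=[#1:1@100]
After op 2 cancel(order #1): fills=none; bids=[-] asks=[-]
After op 3 [order #2] limit_buy(price=104, qty=9): fills=none; bids=[#2:9@104] asks=[-]
After op 4 [order #3] limit_buy(price=103, qty=2): fills=none; bids=[#2:9@104 #3:2@103] asks=[-]
After op 5 [order #4] limit_buy(price=102, qty=1): fills=none; bids=[#2:9@104 #3:2@103 #4:1@102] asks=[-]
After op 6 [order #5] limit_sell(price=95, qty=10): fills=#2x#5:9@104 #3x#5:1@103; bids=[#3:1@103 #4:1@102] asks=[-]

Answer: BIDS (highest first):
  #3: 1@103
  #4: 1@102
ASKS (lowest first):
  (empty)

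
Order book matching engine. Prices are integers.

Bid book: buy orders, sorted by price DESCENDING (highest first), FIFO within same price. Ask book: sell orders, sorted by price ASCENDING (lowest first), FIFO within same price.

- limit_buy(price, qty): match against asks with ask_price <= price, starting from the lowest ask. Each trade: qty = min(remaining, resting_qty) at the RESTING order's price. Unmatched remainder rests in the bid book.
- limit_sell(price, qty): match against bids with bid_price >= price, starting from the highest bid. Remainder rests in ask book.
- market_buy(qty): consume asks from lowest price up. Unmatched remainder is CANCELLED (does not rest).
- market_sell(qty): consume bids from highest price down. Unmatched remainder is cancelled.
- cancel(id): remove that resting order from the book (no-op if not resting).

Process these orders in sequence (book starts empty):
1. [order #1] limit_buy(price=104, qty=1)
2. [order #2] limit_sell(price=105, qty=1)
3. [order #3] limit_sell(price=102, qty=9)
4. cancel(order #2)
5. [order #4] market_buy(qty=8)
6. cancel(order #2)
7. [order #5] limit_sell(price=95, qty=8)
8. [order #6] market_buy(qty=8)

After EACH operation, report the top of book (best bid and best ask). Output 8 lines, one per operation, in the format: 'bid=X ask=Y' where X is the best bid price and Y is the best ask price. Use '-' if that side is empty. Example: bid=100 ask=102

After op 1 [order #1] limit_buy(price=104, qty=1): fills=none; bids=[#1:1@104] asks=[-]
After op 2 [order #2] limit_sell(price=105, qty=1): fills=none; bids=[#1:1@104] asks=[#2:1@105]
After op 3 [order #3] limit_sell(price=102, qty=9): fills=#1x#3:1@104; bids=[-] asks=[#3:8@102 #2:1@105]
After op 4 cancel(order #2): fills=none; bids=[-] asks=[#3:8@102]
After op 5 [order #4] market_buy(qty=8): fills=#4x#3:8@102; bids=[-] asks=[-]
After op 6 cancel(order #2): fills=none; bids=[-] asks=[-]
After op 7 [order #5] limit_sell(price=95, qty=8): fills=none; bids=[-] asks=[#5:8@95]
After op 8 [order #6] market_buy(qty=8): fills=#6x#5:8@95; bids=[-] asks=[-]

Answer: bid=104 ask=-
bid=104 ask=105
bid=- ask=102
bid=- ask=102
bid=- ask=-
bid=- ask=-
bid=- ask=95
bid=- ask=-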